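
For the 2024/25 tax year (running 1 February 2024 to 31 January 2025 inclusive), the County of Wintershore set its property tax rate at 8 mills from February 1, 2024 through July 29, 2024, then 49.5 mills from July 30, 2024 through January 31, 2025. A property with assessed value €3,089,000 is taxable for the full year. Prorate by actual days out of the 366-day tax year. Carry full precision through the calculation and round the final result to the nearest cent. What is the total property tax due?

February 1 – July 29, 2024: 180 days at 8 mills → €3,089,000 × 0.8% × 180/366 = €12,153.4426
July 30, 2024 – January 31, 2025: 186 days at 49.5 mills → €3,089,000 × 4.95% × 186/366 = €77,706.0738
Total = €89,859.5164

€89,859.52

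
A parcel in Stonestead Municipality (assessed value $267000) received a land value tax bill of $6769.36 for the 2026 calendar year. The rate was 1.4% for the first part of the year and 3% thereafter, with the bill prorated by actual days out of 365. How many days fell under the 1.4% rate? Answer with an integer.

Let d = days at the first rate; then 365 − d days at the second rate.
$267000 × [1.4%·d + 3%·(365−d)] / 365 = $6769.36
Solving gives d = 106, so the new rate took effect on 17 April 2026.

106 days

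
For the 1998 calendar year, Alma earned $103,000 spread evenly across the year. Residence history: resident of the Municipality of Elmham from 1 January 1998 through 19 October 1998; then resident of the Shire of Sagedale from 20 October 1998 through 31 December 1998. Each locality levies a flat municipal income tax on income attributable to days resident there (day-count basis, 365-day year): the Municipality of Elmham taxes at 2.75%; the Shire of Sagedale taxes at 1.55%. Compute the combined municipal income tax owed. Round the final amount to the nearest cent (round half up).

The Municipality of Elmham, 1 January – 19 October 1998: 292 days → $103,000 × 2.75% × 292/365 = $2,266.0000
The Shire of Sagedale, 20 October – 31 December 1998: 73 days → $103,000 × 1.55% × 73/365 = $319.3000
Total = $2,585.3000

$2,585.30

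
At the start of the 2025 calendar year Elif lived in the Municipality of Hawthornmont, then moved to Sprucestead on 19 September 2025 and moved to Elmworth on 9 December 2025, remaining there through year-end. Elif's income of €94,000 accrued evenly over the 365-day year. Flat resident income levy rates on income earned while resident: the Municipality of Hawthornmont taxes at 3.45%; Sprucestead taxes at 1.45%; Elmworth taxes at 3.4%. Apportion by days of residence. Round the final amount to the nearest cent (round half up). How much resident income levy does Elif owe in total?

€2,822.83

The Municipality of Hawthornmont, 1 January – 18 September 2025: 261 days → €94,000 × 3.45% × 261/365 = €2,318.9671
Sprucestead, 19 September – 8 December 2025: 81 days → €94,000 × 1.45% × 81/365 = €302.4740
Elmworth, 9 December – 31 December 2025: 23 days → €94,000 × 3.4% × 23/365 = €201.3918
Total = €2,822.8329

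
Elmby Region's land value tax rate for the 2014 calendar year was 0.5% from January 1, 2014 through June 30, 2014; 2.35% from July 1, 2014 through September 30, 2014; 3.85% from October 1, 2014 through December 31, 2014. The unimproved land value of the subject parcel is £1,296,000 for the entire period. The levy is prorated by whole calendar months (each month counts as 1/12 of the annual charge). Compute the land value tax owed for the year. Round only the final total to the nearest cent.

January 1 – June 30, 2014: 6 months at 0.5% → £1,296,000 × 0.5% × 6/12 = £3,240.0000
July 1 – September 30, 2014: 3 months at 2.35% → £1,296,000 × 2.35% × 3/12 = £7,614.0000
October 1 – December 31, 2014: 3 months at 3.85% → £1,296,000 × 3.85% × 3/12 = £12,474.0000
Total = £23,328.0000

£23,328.00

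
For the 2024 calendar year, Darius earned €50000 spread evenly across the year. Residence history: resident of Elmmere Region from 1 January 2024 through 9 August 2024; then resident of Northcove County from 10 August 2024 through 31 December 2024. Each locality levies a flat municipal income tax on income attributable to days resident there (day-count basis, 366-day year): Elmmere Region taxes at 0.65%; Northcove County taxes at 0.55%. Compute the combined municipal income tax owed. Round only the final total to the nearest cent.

Elmmere Region, 1 January – 9 August 2024: 222 days → €50000 × 0.65% × 222/366 = €197.1311
Northcove County, 10 August – 31 December 2024: 144 days → €50000 × 0.55% × 144/366 = €108.1967
Total = €305.3279

€305.33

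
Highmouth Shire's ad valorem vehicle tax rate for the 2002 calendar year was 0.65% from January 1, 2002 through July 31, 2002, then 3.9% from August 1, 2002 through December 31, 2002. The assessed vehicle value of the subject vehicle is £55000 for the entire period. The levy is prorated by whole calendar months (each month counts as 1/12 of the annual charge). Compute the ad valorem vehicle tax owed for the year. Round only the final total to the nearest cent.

January 1 – July 31, 2002: 7 months at 0.65% → £55000 × 0.65% × 7/12 = £208.5417
August 1 – December 31, 2002: 5 months at 3.9% → £55000 × 3.9% × 5/12 = £893.7500
Total = £1102.2917

£1102.29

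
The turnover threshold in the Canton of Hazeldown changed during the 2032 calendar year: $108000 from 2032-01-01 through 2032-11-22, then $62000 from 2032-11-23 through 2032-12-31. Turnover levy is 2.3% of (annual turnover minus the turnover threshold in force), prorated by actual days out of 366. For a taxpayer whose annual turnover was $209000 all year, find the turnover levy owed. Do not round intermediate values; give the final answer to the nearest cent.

$2435.74

2032-01-01 to 2032-11-22: 327 days, exemption $108000 → ($209000 − $108000) × 2.3% × 327/366 = $2075.4672
2032-11-23 to 2032-12-31: 39 days, exemption $62000 → ($209000 − $62000) × 2.3% × 39/366 = $360.2705
Total = $2435.7377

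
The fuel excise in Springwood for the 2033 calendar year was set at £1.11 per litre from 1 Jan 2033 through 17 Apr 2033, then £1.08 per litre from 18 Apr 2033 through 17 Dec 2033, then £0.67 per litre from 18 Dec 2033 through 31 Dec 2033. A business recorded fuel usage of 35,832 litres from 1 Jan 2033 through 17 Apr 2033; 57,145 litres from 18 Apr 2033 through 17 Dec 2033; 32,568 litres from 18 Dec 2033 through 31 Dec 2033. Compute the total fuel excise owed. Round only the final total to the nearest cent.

£123,310.68

1 Jan – 17 Apr 2033: 35,832 litres at £1.11/litre → £39,773.52
18 Apr – 17 Dec 2033: 57,145 litres at £1.08/litre → £61,716.60
18 Dec – 31 Dec 2033: 32,568 litres at £0.67/litre → £21,820.56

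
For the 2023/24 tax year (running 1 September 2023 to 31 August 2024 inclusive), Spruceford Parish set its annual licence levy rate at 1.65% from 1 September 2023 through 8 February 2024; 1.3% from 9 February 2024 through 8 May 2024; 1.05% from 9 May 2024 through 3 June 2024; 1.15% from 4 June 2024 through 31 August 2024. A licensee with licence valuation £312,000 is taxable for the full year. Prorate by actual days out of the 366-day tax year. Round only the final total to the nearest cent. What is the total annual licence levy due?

£4,367.15

1 September 2023 – 8 February 2024: 161 days at 1.65% → £312,000 × 1.65% × 161/366 = £2,264.5574
9 February – 8 May 2024: 90 days at 1.3% → £312,000 × 1.3% × 90/366 = £997.3770
9 May – 3 June 2024: 26 days at 1.05% → £312,000 × 1.05% × 26/366 = £232.7213
4 June – 31 August 2024: 89 days at 1.15% → £312,000 × 1.15% × 89/366 = £872.4918
Total = £4,367.1475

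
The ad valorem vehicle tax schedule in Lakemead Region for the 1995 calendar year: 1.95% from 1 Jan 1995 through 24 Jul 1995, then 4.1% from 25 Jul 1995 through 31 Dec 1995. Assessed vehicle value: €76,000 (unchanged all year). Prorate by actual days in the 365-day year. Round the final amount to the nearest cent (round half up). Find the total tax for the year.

1 Jan – 24 Jul 1995: 205 days at 1.95% → €76,000 × 1.95% × 205/365 = €832.3562
25 Jul – 31 Dec 1995: 160 days at 4.1% → €76,000 × 4.1% × 160/365 = €1,365.9178
Total = €2,198.2740

€2,198.27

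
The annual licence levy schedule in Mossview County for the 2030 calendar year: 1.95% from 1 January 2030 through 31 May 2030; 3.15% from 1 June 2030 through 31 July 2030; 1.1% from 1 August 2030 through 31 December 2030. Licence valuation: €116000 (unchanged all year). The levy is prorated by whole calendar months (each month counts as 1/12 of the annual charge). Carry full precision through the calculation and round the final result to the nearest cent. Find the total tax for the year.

1 January – 31 May 2030: 5 months at 1.95% → €116000 × 1.95% × 5/12 = €942.5000
1 June – 31 July 2030: 2 months at 3.15% → €116000 × 3.15% × 2/12 = €609.0000
1 August – 31 December 2030: 5 months at 1.1% → €116000 × 1.1% × 5/12 = €531.6667
Total = €2083.1667

€2083.17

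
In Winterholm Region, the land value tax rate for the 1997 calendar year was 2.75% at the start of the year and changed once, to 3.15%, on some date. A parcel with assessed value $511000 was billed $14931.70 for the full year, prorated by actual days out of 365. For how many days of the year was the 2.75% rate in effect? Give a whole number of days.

208 days

Let d = days at the first rate; then 365 − d days at the second rate.
$511000 × [2.75%·d + 3.15%·(365−d)] / 365 = $14931.70
Solving gives d = 208, so the new rate took effect on 28 July 1997.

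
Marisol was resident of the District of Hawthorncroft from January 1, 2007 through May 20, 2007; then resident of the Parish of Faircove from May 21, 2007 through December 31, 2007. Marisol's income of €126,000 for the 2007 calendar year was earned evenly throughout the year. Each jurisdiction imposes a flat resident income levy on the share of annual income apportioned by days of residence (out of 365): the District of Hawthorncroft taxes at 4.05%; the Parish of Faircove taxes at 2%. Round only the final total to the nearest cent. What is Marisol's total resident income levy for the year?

The District of Hawthorncroft, January 1 – May 20, 2007: 140 days → €126,000 × 4.05% × 140/365 = €1,957.3151
The Parish of Faircove, May 21 – December 31, 2007: 225 days → €126,000 × 2% × 225/365 = €1,553.4247
Total = €3,510.7397

€3,510.74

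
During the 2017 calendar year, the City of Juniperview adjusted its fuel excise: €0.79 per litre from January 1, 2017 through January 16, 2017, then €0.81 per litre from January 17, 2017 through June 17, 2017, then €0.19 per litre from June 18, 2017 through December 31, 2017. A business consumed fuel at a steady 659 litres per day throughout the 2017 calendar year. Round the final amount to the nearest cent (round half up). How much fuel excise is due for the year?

€114132.21

January 1 – January 16, 2017: 16 days × 659 litres/day = 10,544 litres at €0.79/litre → €8329.76
January 17 – June 17, 2017: 152 days × 659 litres/day = 100,168 litres at €0.81/litre → €81136.08
June 18 – December 31, 2017: 197 days × 659 litres/day = 129,823 litres at €0.19/litre → €24666.37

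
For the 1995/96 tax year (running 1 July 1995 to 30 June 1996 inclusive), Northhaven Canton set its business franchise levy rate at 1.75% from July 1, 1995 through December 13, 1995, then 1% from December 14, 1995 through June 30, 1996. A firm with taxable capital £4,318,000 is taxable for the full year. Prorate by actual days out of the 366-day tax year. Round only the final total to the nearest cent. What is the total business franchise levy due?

£57,868.28

July 1 – December 13, 1995: 166 days at 1.75% → £4,318,000 × 1.75% × 166/366 = £34,272.6503
December 14, 1995 – June 30, 1996: 200 days at 1% → £4,318,000 × 1% × 200/366 = £23,595.6284
Total = £57,868.2787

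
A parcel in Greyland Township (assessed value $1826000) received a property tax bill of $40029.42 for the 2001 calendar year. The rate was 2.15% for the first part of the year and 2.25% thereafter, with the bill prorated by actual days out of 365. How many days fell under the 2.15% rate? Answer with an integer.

211 days

Let d = days at the first rate; then 365 − d days at the second rate.
$1826000 × [2.15%·d + 2.25%·(365−d)] / 365 = $40029.42
Solving gives d = 211, so the new rate took effect on 31 July 2001.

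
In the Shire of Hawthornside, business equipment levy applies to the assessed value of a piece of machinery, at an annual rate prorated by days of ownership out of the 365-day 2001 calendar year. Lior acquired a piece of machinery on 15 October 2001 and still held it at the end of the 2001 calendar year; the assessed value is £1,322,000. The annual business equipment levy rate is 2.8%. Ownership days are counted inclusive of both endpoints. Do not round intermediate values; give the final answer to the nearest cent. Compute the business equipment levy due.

Days held (15 October – 31 December 2001): 78 out of 365
Tax = £1,322,000 × 2.8% × 78/365 = £7,910.2685

£7,910.27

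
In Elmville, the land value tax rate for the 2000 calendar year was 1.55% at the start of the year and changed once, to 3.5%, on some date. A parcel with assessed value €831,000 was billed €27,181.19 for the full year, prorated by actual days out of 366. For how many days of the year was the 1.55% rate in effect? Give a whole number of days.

Let d = days at the first rate; then 366 − d days at the second rate.
€831,000 × [1.55%·d + 3.5%·(366−d)] / 366 = €27,181.19
Solving gives d = 43, so the new rate took effect on 13 February 2000.

43 days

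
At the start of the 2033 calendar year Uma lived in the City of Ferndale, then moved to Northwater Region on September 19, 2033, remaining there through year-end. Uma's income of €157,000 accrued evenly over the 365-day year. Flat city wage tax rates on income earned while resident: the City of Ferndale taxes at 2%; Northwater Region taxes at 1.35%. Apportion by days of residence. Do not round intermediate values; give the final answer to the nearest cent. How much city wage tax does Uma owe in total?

€2,849.23

The City of Ferndale, January 1 – September 18, 2033: 261 days → €157,000 × 2% × 261/365 = €2,245.3151
Northwater Region, September 19 – December 31, 2033: 104 days → €157,000 × 1.35% × 104/365 = €603.9123
Total = €2,849.2274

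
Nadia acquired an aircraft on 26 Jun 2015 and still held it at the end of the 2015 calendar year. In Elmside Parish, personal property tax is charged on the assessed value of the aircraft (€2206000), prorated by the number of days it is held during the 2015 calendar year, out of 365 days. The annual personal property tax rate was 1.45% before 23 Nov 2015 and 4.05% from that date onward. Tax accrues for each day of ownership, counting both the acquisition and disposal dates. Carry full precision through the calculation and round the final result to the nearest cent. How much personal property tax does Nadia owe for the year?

€22691.58

26 Jun – 22 Nov 2015: 150 days at 1.45% → €2206000 × 1.45% × 150/365 = €13145.3425
23 Nov – 31 Dec 2015: 39 days at 4.05% → €2206000 × 4.05% × 39/365 = €9546.2384
Total = €22691.5808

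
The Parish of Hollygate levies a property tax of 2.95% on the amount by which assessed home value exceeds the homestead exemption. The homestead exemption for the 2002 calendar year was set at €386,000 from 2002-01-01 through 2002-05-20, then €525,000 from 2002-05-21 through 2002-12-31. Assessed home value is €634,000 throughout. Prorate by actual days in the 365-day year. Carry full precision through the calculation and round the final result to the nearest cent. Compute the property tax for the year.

2002-01-01 to 2002-05-20: 140 days, exemption €386,000 → (€634,000 − €386,000) × 2.95% × 140/365 = €2,806.1370
2002-05-21 to 2002-12-31: 225 days, exemption €525,000 → (€634,000 − €525,000) × 2.95% × 225/365 = €1,982.1575
Total = €4,788.2945

€4,788.29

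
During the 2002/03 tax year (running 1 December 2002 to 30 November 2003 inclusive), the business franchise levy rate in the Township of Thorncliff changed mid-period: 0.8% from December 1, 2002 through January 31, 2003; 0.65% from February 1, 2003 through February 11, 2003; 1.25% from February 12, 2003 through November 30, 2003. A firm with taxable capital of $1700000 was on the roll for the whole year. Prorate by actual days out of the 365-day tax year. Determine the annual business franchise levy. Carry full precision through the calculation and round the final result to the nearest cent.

December 1, 2002 – January 31, 2003: 62 days at 0.8% → $1700000 × 0.8% × 62/365 = $2310.1370
February 1 – February 11, 2003: 11 days at 0.65% → $1700000 × 0.65% × 11/365 = $333.0137
February 12 – November 30, 2003: 292 days at 1.25% → $1700000 × 1.25% × 292/365 = $17000.0000
Total = $19643.1507

$19643.15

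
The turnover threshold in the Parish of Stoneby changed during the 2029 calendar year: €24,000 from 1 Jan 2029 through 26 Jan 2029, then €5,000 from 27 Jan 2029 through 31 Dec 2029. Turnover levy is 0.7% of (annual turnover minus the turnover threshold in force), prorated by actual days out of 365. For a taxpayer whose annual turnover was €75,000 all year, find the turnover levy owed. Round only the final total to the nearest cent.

1 Jan – 26 Jan 2029: 26 days, exemption €24,000 → (€75,000 − €24,000) × 0.7% × 26/365 = €25.4301
27 Jan – 31 Dec 2029: 339 days, exemption €5,000 → (€75,000 − €5,000) × 0.7% × 339/365 = €455.0959
Total = €480.5260

€480.53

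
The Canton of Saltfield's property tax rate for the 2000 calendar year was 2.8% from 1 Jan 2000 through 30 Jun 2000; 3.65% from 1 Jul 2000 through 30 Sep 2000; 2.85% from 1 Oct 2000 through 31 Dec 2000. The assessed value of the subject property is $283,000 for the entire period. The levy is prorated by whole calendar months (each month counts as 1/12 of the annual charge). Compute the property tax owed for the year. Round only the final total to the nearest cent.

1 Jan – 30 Jun 2000: 6 months at 2.8% → $283,000 × 2.8% × 6/12 = $3,962.0000
1 Jul – 30 Sep 2000: 3 months at 3.65% → $283,000 × 3.65% × 3/12 = $2,582.3750
1 Oct – 31 Dec 2000: 3 months at 2.85% → $283,000 × 2.85% × 3/12 = $2,016.3750
Total = $8,560.7500

$8,560.75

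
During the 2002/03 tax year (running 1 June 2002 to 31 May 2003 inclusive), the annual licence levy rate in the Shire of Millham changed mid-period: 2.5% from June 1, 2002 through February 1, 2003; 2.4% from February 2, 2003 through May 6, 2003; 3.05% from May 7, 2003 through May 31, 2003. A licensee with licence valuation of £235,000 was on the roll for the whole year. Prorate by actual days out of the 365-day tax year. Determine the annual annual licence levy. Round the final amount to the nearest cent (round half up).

June 1, 2002 – February 1, 2003: 246 days at 2.5% → £235,000 × 2.5% × 246/365 = £3,959.5890
February 2 – May 6, 2003: 94 days at 2.4% → £235,000 × 2.4% × 94/365 = £1,452.4932
May 7 – May 31, 2003: 25 days at 3.05% → £235,000 × 3.05% × 25/365 = £490.9247
Total = £5,903.0068

£5,903.01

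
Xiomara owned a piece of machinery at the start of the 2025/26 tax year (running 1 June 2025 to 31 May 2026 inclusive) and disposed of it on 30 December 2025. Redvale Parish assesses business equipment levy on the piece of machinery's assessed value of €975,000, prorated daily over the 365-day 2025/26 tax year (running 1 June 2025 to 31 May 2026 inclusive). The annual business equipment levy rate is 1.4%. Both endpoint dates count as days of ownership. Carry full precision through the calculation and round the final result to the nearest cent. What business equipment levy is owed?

€7,965.62

Days held (1 June – 30 December 2025): 213 out of 365
Tax = €975,000 × 1.4% × 213/365 = €7,965.6164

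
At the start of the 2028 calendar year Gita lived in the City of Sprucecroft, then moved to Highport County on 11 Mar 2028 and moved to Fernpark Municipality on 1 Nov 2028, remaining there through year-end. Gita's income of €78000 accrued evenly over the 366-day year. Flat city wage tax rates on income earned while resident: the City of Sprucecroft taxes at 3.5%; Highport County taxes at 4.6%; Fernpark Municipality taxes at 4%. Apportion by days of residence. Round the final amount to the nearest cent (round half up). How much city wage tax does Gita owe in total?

€3345.90

The City of Sprucecroft, 1 Jan – 10 Mar 2028: 70 days → €78000 × 3.5% × 70/366 = €522.1311
Highport County, 11 Mar – 31 Oct 2028: 235 days → €78000 × 4.6% × 235/366 = €2303.7705
Fernpark Municipality, 1 Nov – 31 Dec 2028: 61 days → €78000 × 4% × 61/366 = €520.0000
Total = €3345.9016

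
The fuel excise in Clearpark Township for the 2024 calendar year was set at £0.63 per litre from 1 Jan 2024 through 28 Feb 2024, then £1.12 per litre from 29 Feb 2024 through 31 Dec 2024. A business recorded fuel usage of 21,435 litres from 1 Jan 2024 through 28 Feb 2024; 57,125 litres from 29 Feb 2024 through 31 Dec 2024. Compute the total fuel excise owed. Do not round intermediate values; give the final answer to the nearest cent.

1 Jan – 28 Feb 2024: 21,435 litres at £0.63/litre → £13504.05
29 Feb – 31 Dec 2024: 57,125 litres at £1.12/litre → £63980.00

£77484.05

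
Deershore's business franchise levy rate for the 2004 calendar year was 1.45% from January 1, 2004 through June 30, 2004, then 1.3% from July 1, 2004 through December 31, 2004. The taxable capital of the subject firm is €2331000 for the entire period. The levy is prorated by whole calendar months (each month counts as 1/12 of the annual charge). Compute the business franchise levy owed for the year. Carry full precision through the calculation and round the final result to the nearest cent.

€32051.25

January 1 – June 30, 2004: 6 months at 1.45% → €2331000 × 1.45% × 6/12 = €16899.7500
July 1 – December 31, 2004: 6 months at 1.3% → €2331000 × 1.3% × 6/12 = €15151.5000
Total = €32051.2500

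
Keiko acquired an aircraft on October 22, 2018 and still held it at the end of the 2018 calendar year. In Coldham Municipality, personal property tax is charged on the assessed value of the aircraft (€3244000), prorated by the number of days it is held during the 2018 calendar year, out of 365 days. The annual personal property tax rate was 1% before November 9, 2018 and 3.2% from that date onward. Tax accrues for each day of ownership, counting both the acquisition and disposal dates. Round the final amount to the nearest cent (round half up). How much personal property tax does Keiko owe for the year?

October 22 – November 8, 2018: 18 days at 1% → €3244000 × 1% × 18/365 = €1599.7808
November 9 – December 31, 2018: 53 days at 3.2% → €3244000 × 3.2% × 53/365 = €15073.4904
Total = €16673.2712

€16673.27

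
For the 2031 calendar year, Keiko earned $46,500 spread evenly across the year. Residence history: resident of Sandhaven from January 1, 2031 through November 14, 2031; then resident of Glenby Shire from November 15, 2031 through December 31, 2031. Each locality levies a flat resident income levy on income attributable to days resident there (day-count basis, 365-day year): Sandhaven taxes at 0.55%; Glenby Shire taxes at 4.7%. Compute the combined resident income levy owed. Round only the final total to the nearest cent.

Sandhaven, January 1 – November 14, 2031: 318 days → $46,500 × 0.55% × 318/365 = $222.8178
Glenby Shire, November 15 – December 31, 2031: 47 days → $46,500 × 4.7% × 47/365 = $281.4205
Total = $504.2384

$504.24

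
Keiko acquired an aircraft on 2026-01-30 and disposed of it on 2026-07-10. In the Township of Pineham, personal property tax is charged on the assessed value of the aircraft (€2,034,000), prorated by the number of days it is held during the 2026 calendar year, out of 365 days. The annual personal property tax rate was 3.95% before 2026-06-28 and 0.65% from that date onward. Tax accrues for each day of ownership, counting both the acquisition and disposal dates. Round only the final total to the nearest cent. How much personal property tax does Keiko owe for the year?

€33,268.44

2026-01-30 to 2026-06-27: 149 days at 3.95% → €2,034,000 × 3.95% × 149/365 = €32,797.5534
2026-06-28 to 2026-07-10: 13 days at 0.65% → €2,034,000 × 0.65% × 13/365 = €470.8849
Total = €33,268.4384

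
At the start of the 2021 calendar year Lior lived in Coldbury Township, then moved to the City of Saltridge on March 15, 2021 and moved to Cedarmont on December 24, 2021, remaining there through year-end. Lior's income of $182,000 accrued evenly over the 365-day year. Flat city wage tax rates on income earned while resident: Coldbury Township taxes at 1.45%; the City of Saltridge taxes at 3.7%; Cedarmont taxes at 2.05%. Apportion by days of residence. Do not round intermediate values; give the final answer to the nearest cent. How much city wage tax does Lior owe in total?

Coldbury Township, January 1 – March 14, 2021: 73 days → $182,000 × 1.45% × 73/365 = $527.8000
The City of Saltridge, March 15 – December 23, 2021: 284 days → $182,000 × 3.7% × 284/365 = $5,239.6055
Cedarmont, December 24 – December 31, 2021: 8 days → $182,000 × 2.05% × 8/365 = $81.7753
Total = $5,849.1808

$5,849.18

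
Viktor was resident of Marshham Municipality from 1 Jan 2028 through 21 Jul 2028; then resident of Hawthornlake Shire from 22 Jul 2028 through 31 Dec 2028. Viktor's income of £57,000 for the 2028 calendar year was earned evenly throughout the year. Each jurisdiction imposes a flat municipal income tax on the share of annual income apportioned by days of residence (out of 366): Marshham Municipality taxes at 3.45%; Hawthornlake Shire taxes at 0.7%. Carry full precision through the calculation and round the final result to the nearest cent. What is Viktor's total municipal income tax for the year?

£1,268.41

Marshham Municipality, 1 Jan – 21 Jul 2028: 203 days → £57,000 × 3.45% × 203/366 = £1,090.7090
Hawthornlake Shire, 22 Jul – 31 Dec 2028: 163 days → £57,000 × 0.7% × 163/366 = £177.6967
Total = £1,268.4057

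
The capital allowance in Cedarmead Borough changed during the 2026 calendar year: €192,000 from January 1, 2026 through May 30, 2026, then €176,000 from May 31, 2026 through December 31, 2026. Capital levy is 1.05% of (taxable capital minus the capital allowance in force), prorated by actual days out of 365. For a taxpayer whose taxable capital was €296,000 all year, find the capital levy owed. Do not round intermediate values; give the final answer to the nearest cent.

€1,190.96

January 1 – May 30, 2026: 150 days, exemption €192,000 → (€296,000 − €192,000) × 1.05% × 150/365 = €448.7671
May 31 – December 31, 2026: 215 days, exemption €176,000 → (€296,000 − €176,000) × 1.05% × 215/365 = €742.1918
Total = €1,190.9589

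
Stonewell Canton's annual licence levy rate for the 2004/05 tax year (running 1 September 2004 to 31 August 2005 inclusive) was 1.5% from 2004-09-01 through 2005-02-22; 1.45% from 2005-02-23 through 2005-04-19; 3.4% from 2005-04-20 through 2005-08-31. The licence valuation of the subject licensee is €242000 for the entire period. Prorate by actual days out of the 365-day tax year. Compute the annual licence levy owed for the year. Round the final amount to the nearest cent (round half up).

2004-09-01 to 2005-02-22: 175 days at 1.5% → €242000 × 1.5% × 175/365 = €1740.4110
2005-02-23 to 2005-04-19: 56 days at 1.45% → €242000 × 1.45% × 56/365 = €538.3671
2005-04-20 to 2005-08-31: 134 days at 3.4% → €242000 × 3.4% × 134/365 = €3020.6904
Total = €5299.4685

€5299.47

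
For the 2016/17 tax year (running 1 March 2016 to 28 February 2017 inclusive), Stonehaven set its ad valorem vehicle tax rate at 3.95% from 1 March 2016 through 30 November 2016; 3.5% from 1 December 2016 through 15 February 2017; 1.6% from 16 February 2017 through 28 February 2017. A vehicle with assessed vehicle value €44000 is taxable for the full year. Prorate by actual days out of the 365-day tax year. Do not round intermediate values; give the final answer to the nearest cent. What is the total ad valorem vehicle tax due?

€1659.40

1 March – 30 November 2016: 275 days at 3.95% → €44000 × 3.95% × 275/365 = €1309.4521
1 December 2016 – 15 February 2017: 77 days at 3.5% → €44000 × 3.5% × 77/365 = €324.8767
16 February – 28 February 2017: 13 days at 1.6% → €44000 × 1.6% × 13/365 = €25.0740
Total = €1659.4027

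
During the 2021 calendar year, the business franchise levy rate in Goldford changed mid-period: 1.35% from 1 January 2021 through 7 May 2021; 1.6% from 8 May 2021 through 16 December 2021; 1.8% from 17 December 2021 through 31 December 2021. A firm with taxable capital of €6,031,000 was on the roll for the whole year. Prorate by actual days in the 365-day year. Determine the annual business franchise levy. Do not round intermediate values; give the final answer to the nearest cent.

€91,745.55

1 January – 7 May 2021: 127 days at 1.35% → €6,031,000 × 1.35% × 127/365 = €28,329.1767
8 May – 16 December 2021: 223 days at 1.6% → €6,031,000 × 1.6% × 223/365 = €58,955.0904
17 December – 31 December 2021: 15 days at 1.8% → €6,031,000 × 1.8% × 15/365 = €4,461.2877
Total = €91,745.5548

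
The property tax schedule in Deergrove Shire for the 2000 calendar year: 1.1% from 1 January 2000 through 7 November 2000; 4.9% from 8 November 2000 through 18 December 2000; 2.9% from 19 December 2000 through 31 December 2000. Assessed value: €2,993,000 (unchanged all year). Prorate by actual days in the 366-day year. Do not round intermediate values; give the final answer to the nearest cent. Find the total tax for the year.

1 January – 7 November 2000: 312 days at 1.1% → €2,993,000 × 1.1% × 312/366 = €28,065.5082
8 November – 18 December 2000: 41 days at 4.9% → €2,993,000 × 4.9% × 41/366 = €16,428.7896
19 December – 31 December 2000: 13 days at 2.9% → €2,993,000 × 2.9% × 13/366 = €3,082.9536
Total = €47,577.2514

€47,577.25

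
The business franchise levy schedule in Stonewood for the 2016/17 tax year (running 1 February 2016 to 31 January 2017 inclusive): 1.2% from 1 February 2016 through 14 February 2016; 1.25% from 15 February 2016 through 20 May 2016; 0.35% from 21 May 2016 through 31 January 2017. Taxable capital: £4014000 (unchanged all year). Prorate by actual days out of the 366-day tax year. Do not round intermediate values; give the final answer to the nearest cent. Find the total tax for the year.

£24829.77

1 February – 14 February 2016: 14 days at 1.2% → £4014000 × 1.2% × 14/366 = £1842.4918
15 February – 20 May 2016: 96 days at 1.25% → £4014000 × 1.25% × 96/366 = £13160.6557
21 May 2016 – 31 January 2017: 256 days at 0.35% → £4014000 × 0.35% × 256/366 = £9826.6230
Total = £24829.7705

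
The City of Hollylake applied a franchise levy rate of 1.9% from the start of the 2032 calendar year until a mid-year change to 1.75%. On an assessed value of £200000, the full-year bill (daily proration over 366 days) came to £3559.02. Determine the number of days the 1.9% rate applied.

Let d = days at the first rate; then 366 − d days at the second rate.
£200000 × [1.9%·d + 1.75%·(366−d)] / 366 = £3559.02
Solving gives d = 72, so the new rate took effect on 13 Mar 2032.

72 days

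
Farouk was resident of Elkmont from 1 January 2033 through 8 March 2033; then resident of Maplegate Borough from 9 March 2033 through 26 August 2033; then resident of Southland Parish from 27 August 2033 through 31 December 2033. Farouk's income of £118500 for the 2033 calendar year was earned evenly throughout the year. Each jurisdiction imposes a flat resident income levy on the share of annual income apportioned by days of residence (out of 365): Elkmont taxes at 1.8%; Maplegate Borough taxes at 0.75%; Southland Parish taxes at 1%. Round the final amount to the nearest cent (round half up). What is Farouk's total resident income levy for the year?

£1220.23

Elkmont, 1 January – 8 March 2033: 67 days → £118500 × 1.8% × 67/365 = £391.5370
Maplegate Borough, 9 March – 26 August 2033: 171 days → £118500 × 0.75% × 171/365 = £416.3733
Southland Parish, 27 August – 31 December 2033: 127 days → £118500 × 1% × 127/365 = £412.3151
Total = £1220.2253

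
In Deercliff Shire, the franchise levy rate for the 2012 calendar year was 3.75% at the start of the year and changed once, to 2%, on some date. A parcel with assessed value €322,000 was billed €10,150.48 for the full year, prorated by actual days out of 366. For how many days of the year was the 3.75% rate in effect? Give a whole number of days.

241 days

Let d = days at the first rate; then 366 − d days at the second rate.
€322,000 × [3.75%·d + 2%·(366−d)] / 366 = €10,150.48
Solving gives d = 241, so the new rate took effect on August 29, 2012.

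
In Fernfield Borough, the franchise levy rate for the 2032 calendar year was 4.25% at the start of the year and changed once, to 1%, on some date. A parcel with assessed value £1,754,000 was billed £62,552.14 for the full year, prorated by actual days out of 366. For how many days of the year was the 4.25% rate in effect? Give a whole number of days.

Let d = days at the first rate; then 366 − d days at the second rate.
£1,754,000 × [4.25%·d + 1%·(366−d)] / 366 = £62,552.14
Solving gives d = 289, so the new rate took effect on October 16, 2032.

289 days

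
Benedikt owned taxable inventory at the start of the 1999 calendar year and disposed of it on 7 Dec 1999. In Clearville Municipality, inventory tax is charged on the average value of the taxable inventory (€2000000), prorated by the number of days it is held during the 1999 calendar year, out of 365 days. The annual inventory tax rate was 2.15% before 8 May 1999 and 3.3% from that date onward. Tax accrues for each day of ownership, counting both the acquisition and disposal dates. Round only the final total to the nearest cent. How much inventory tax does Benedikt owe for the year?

1 Jan – 7 May 1999: 127 days at 2.15% → €2000000 × 2.15% × 127/365 = €14961.6438
8 May – 7 Dec 1999: 214 days at 3.3% → €2000000 × 3.3% × 214/365 = €38695.8904
Total = €53657.5342

€53657.53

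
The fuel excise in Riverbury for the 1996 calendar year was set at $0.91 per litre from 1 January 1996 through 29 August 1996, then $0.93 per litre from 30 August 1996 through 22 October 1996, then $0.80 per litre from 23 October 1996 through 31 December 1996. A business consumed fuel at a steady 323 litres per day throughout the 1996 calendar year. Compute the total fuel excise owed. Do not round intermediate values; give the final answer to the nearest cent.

$105440.12

1 January – 29 August 1996: 242 days × 323 litres/day = 78,166 litres at $0.91/litre → $71131.06
30 August – 22 October 1996: 54 days × 323 litres/day = 17,442 litres at $0.93/litre → $16221.06
23 October – 31 December 1996: 70 days × 323 litres/day = 22,610 litres at $0.80/litre → $18088.00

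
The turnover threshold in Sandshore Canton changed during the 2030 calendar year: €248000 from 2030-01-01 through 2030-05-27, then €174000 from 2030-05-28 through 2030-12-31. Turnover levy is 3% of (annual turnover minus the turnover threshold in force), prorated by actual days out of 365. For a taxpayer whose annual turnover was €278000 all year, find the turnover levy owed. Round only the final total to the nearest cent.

2030-01-01 to 2030-05-27: 147 days, exemption €248000 → (€278000 − €248000) × 3% × 147/365 = €362.4658
2030-05-28 to 2030-12-31: 218 days, exemption €174000 → (€278000 − €174000) × 3% × 218/365 = €1863.4521
Total = €2225.9178

€2225.92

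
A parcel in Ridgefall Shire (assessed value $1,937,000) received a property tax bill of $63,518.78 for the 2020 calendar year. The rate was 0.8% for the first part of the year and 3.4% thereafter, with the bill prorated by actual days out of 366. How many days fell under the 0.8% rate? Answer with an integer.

17 days

Let d = days at the first rate; then 366 − d days at the second rate.
$1,937,000 × [0.8%·d + 3.4%·(366−d)] / 366 = $63,518.78
Solving gives d = 17, so the new rate took effect on 18 January 2020.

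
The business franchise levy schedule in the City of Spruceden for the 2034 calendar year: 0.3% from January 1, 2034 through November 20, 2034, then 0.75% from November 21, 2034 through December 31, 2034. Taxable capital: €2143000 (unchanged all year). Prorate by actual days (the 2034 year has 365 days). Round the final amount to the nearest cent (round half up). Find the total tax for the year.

€7512.24

January 1 – November 20, 2034: 324 days at 0.3% → €2143000 × 0.3% × 324/365 = €5706.8384
November 21 – December 31, 2034: 41 days at 0.75% → €2143000 × 0.75% × 41/365 = €1805.4041
Total = €7512.2425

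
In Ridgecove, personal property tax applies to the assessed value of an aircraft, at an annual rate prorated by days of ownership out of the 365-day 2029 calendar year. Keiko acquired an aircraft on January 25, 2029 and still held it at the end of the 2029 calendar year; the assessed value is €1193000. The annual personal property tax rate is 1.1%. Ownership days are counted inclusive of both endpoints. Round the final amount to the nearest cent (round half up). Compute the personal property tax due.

€12260.12

Days held (January 25 – December 31, 2029): 341 out of 365
Tax = €1193000 × 1.1% × 341/365 = €12260.1178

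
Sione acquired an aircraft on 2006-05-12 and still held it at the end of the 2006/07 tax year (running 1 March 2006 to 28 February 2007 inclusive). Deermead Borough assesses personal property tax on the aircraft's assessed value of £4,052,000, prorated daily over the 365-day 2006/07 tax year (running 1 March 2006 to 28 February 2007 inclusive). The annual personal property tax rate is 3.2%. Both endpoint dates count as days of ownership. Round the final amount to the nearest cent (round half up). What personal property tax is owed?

Days held (2006-05-12 to 2007-02-28): 293 out of 365
Tax = £4,052,000 × 3.2% × 293/365 = £104,086.4438

£104,086.44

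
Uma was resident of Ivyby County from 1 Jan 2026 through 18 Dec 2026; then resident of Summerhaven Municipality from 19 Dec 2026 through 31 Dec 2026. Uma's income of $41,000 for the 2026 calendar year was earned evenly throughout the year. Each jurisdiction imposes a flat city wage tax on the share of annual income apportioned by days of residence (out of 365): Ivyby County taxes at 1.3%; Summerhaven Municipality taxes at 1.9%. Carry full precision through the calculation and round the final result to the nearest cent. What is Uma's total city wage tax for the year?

$541.76

Ivyby County, 1 Jan – 18 Dec 2026: 352 days → $41,000 × 1.3% × 352/365 = $514.0164
Summerhaven Municipality, 19 Dec – 31 Dec 2026: 13 days → $41,000 × 1.9% × 13/365 = $27.7452
Total = $541.7616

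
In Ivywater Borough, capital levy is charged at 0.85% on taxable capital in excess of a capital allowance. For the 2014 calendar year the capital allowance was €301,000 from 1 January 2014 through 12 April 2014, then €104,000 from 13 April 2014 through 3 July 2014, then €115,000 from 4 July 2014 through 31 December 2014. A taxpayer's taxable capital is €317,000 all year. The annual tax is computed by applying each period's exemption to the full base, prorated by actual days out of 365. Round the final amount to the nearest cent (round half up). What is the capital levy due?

€1,296.19

1 January – 12 April 2014: 102 days, exemption €301,000 → (€317,000 − €301,000) × 0.85% × 102/365 = €38.0055
13 April – 3 July 2014: 82 days, exemption €104,000 → (€317,000 − €104,000) × 0.85% × 82/365 = €406.7425
4 July – 31 December 2014: 181 days, exemption €115,000 → (€317,000 − €115,000) × 0.85% × 181/365 = €851.4438
Total = €1,296.1918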